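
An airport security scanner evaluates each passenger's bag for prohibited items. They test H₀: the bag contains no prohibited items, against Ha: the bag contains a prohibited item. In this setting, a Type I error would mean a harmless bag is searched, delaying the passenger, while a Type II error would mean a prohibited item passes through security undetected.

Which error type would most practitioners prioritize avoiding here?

The Type II consequence (a prohibited item passes through security undetected) is more severe than the Type I consequence (a harmless bag is searched, delaying the passenger).

Type II error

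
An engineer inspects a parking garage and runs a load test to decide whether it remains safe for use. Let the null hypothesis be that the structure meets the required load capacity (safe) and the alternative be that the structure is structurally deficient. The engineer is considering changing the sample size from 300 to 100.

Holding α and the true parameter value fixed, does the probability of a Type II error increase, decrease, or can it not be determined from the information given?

It increases.

Reducing n widens both sampling distributions, so the test has less ability to distinguish Ha from H₀.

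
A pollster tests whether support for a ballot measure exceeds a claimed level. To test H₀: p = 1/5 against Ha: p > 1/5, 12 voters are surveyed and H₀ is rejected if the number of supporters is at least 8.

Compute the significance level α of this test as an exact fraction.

α = P(reject H₀ | H₀ true) = P(Y ≥ 8 | p = 1/5), with Y ~ Binomial(12, 1/5).
Summing C(12,j)(1/5)^j(4/5)^{12−j} for j = 8,…,12 gives 28381/48828125.

28381/48828125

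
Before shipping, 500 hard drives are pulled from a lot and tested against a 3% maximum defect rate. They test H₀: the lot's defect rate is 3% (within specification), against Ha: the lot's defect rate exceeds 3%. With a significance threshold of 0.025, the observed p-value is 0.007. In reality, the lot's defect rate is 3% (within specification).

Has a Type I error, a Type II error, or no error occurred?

Type I error

Since p = 0.007 < α = 0.025, H₀ is rejected.
H₀ is true (actually the lot's defect rate is 3% (within specification)).
Rejecting a true H₀ is a Type I error.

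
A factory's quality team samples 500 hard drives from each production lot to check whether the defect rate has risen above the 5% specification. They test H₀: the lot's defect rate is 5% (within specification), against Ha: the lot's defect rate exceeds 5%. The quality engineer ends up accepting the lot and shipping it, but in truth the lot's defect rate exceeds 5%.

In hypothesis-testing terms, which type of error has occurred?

Type II error

'Accepting the lot and shipping it' corresponds to failing to reject H₀.
H₀ was not rejected but H₀ is false — a Type II error (false negative).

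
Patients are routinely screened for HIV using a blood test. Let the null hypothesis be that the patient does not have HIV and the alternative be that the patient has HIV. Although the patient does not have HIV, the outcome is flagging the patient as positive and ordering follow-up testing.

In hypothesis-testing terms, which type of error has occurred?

Type I error

'Flagging the patient as positive and ordering follow-up testing' corresponds to rejecting H₀.
H₀ was rejected but H₀ is true — a Type I error (false positive).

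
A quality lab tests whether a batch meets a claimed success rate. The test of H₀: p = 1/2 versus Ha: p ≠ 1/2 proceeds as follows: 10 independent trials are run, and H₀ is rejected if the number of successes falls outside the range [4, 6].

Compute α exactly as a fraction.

11/32

Under H₀, X ~ Binomial(10, 1/2); α is the probability of landing in either tail, P(X ≤ 3) + P(X ≥ 7).
Each tail has probability (1 + 10 + 45 + 120)/1024; doubling gives α = 352/1024 = 11/32.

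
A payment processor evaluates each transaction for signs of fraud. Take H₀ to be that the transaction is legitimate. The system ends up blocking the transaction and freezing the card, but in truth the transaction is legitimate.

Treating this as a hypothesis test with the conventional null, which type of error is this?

Type I error

'Blocking the transaction and freezing the card' corresponds to rejecting H₀.
H₀ was rejected but H₀ is true — a Type I error (false positive).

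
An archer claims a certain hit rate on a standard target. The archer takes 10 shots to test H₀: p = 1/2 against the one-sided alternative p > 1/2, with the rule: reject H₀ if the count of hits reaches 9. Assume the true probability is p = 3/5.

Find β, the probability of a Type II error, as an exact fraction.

9312916/9765625

Under the alternative p = 3/5, X ~ Binomial(10, 3/5); β is the probability the test does not reject, P(X < 9).
Equivalently, β = 1 − P(X ≥ 9) = 9312916/9765625.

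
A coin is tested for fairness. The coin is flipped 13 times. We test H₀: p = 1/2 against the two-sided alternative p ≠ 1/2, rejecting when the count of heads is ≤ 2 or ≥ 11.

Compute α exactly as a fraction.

23/1024

α = P(S ≤ 2 or S ≥ 11 | p = 1/2), S ~ Binomial(13, 1/2).
Each tail has probability (1 + 13 + 78)/8192; doubling gives α = 184/8192 = 23/1024.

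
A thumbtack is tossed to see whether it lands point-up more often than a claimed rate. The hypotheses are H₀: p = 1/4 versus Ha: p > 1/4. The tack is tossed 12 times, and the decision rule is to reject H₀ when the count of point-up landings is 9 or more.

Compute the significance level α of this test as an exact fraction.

The Type I error probability is α = P(S ≥ 9) computed under H₀, where S ~ Binomial(12, 1/4).
Adding the binomial terms for j = 9 through 12 with p = 1/4 yields 6571/16777216.

6571/16777216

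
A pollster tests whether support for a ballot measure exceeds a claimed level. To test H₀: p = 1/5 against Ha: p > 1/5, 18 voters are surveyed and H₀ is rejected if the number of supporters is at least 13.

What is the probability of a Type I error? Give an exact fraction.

Under H₀, K ~ Binomial(18, 1/5), and α = P(K ≥ 13).
P(K ≥ 13) = Σ_{j=13}^{18} C(18,j)·(1/5)^j·(4/5)^{18-j} = 9611737/3814697265625.

9611737/3814697265625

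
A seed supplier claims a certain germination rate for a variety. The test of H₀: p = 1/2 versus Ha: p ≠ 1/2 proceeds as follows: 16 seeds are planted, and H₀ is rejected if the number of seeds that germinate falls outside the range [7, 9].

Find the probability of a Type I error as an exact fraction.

The significance level is the null-hypothesis probability of the rejection region {≤6} ∪ {≥10}.
By symmetry, α = 2·P(Y ≤ 6) = 2·(1 + 16 + 120 + 560 + 1820 + 4368 + 8008)/65536 = 29786/65536 = 14893/32768.

14893/32768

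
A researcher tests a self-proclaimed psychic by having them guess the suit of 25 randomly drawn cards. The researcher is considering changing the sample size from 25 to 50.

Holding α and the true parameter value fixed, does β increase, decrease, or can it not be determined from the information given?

A larger sample reduces the standard error, pulling the sampling distribution under Ha further from the non-rejection region.

It decreases.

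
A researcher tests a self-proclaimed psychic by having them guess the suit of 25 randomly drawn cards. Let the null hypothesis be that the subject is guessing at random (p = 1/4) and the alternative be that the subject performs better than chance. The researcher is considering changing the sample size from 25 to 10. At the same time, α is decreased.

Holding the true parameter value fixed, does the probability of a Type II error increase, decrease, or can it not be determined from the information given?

It increases.

A smaller sample increases the standard error, so the sampling distributions under H₀ and Ha overlap more. A smaller α moves the rejection region further into the tail. With the alternative true, more outcomes now fall outside the rejection region, so failing to reject becomes more likely. Both changes push β in the same direction.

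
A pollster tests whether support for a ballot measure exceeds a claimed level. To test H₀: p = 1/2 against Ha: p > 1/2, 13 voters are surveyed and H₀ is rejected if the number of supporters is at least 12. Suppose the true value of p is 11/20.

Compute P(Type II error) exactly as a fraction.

Under the alternative p = 11/20, S ~ Binomial(13, 11/20); β is the probability the test does not reject, P(S < 12).
Adding the binomial probabilities P(S=0)+…+P(S=11) at p = 11/20 gives 636861571623279/640000000000000.

636861571623279/640000000000000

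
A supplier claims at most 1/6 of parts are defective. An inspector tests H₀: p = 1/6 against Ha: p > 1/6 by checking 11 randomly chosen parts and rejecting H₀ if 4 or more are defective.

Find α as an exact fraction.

1444669/15116544

α = P(reject H₀ | H₀ true) = P(K ≥ 4 | p = 1/6), K ~ Binomial(11, 1/6).
Computing the lower-tail complement: 1 − 13671875/15116544 = 1444669/15116544.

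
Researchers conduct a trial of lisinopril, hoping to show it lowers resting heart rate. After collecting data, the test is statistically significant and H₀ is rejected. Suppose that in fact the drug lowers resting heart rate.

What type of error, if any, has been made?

The conventional null hypothesis here is that the drug has no effect on resting heart rate.
The test rejected a false H₀ — the decision matches the true state.

No error (correct decision).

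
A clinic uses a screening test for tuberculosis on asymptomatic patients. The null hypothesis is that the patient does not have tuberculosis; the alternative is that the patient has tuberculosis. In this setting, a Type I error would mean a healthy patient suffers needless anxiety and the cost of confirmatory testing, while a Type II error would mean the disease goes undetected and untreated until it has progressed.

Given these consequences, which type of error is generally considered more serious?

The Type II consequence (the disease goes undetected and untreated until it has progressed) is more severe than the Type I consequence (a healthy patient suffers needless anxiety and the cost of confirmatory testing).

Type II error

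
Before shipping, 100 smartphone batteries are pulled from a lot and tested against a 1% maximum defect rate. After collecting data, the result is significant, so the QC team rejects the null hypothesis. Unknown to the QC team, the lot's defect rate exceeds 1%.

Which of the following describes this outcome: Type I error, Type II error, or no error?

The conventional null hypothesis here is that the lot's defect rate is 1% (within specification).
The test rejected a false H₀ — the decision matches the true state.

No error (correct decision).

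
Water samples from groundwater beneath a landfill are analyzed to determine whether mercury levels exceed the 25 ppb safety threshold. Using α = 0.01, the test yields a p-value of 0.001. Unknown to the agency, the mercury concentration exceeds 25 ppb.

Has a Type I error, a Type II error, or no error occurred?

No error — this is a correct decision.

The conventional null hypothesis is that the mercury concentration is at or below 25 ppb (safe).
Since p = 0.001 < α = 0.01, H₀ is rejected.
H₀ is false (actually the mercury concentration exceeds 25 ppb).
The decision matches the true state — no error.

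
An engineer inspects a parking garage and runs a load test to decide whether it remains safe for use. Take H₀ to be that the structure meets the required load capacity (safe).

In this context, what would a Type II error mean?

A Type II error would mean concluding that the structure meets the required load capacity (safe) (or at least failing to establish that the structure is structurally deficient) when in fact the structure is structurally deficient.

A Type II error is failing to reject H₀ when H₀ is false.
Here that means keeping the structure open when actually the structure is structurally deficient.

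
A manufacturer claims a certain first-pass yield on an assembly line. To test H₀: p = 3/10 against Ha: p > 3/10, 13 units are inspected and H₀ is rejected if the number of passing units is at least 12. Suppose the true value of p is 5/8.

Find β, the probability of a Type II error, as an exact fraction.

134753406597/137438953472

A Type II error is failing to reject when Ha holds: with p = 5/8, β = P(K ≤ 11).
Summing C(13,j)·(5/8)^j·(3/8)^{13-j} for j = 0..11 gives 134753406597/137438953472.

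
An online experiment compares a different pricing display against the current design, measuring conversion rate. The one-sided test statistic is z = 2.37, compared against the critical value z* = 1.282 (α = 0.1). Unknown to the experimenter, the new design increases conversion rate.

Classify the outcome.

The conventional null hypothesis is that the new design has no effect on conversion rate.
Since z = 2.37 > z* = 1.282, H₀ is rejected.
H₀ is false (actually the new design increases conversion rate).
The decision matches the true state — no error.

No error — this is a correct decision.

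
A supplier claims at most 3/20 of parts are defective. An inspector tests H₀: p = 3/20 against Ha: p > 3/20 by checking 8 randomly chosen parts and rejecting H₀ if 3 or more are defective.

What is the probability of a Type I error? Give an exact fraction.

Under H₀, Y ~ Binomial(8, 3/20); the Type I error rate is P(Y ≥ 3).
Computing the lower-tail complement: 1 − 22906552981/25600000000 = 2693447019/25600000000.

2693447019/25600000000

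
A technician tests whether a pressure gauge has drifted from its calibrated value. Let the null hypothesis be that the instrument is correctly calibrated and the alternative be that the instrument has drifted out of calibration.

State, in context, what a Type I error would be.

A Type I error would mean concluding that the instrument has drifted out of calibration when in fact the instrument is correctly calibrated.

A Type I error is rejecting H₀ when H₀ is true.
Here that means pulling the instrument for recalibration when actually the instrument is correctly calibrated.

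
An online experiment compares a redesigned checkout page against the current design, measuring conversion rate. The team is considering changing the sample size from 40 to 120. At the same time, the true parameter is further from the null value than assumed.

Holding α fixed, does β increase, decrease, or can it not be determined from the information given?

More data shrinks sampling variability; the test statistic under Ha concentrates further from the null value, making rejection more likely. A bigger departure from H₀ is easier for the test to detect, so it fails to reject less often. Both changes push β in the same direction.

It decreases.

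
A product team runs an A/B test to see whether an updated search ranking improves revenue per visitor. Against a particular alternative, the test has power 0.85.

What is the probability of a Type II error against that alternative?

Power = 1 − β, so β = 1 − 0.85 = 0.15.

0.15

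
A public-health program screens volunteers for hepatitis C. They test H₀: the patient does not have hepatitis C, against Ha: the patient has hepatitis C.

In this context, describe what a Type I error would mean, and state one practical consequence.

A Type I error would mean concluding that the patient has hepatitis C when in fact the patient does not have hepatitis C. Consequence: a healthy patient suffers needless anxiety and the cost of confirmatory testing.

A Type I error is rejecting H₀ when H₀ is true.
Here that means flagging the patient as positive and ordering follow-up testing when actually the patient does not have hepatitis C.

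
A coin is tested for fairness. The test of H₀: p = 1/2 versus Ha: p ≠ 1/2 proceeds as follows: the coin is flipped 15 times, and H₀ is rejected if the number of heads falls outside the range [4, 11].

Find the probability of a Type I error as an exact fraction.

9/256

α = P(X ≤ 3 or X ≥ 12 | p = 1/2), X ~ Binomial(15, 1/2).
Each tail has probability (1 + 15 + 105 + 455)/32768; doubling gives α = 1152/32768 = 9/256.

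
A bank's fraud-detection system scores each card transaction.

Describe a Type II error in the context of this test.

A Type II error would mean concluding that the transaction is legitimate (or at least failing to establish that the transaction is fraudulent) when in fact the transaction is fraudulent.

With the conventional null hypothesis that the transaction is legitimate:
A Type II error is failing to reject H₀ when H₀ is false.
Here that means approving the transaction when actually the transaction is fraudulent.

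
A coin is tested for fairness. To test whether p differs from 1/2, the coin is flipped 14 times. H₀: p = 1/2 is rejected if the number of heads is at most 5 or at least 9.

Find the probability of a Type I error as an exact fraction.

α = P(S ≤ 5 or S ≥ 9 | p = 1/2), S ~ Binomial(14, 1/2).
By symmetry, α = 2·P(S ≤ 5) = 2·(1 + 14 + 91 + 364 + 1001 + 2002)/16384 = 6946/16384 = 3473/8192.

3473/8192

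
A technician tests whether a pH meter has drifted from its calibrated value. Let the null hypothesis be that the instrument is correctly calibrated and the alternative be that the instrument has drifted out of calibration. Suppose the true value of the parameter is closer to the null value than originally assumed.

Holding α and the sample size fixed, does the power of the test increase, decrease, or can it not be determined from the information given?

It decreases.

A smaller departure from H₀ means the test statistic under Ha is distributed closer to where it would be under H₀; rejection becomes less likely.
Since power = 1 − β and β increases, power decreases.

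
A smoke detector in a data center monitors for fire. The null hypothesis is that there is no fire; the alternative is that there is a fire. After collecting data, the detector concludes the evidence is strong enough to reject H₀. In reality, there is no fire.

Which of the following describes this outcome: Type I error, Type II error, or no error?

Type I error

H₀ was rejected, but H₀ is actually true.
Rejecting a true null hypothesis is a Type I error (false positive).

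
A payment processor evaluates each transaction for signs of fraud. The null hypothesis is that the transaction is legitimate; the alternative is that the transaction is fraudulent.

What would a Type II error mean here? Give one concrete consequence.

A Type II error would mean concluding that the transaction is legitimate (or at least failing to establish that the transaction is fraudulent) when in fact the transaction is fraudulent. Consequence: a fraudulent charge goes through and the bank absorbs the loss.

A Type II error is failing to reject H₀ when H₀ is false.
Here that means approving the transaction when actually the transaction is fraudulent.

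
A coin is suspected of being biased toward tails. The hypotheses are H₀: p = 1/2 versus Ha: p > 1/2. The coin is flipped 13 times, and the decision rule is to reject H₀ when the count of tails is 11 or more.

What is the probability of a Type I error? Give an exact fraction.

23/2048

Under H₀, S ~ Binomial(13, 1/2), and α = P(S ≥ 11).
That's C(13,11) + C(13,12) + C(13,13) over 2^13, i.e. (78 + 13 + 1)/8192 = 92/8192 = 23/2048.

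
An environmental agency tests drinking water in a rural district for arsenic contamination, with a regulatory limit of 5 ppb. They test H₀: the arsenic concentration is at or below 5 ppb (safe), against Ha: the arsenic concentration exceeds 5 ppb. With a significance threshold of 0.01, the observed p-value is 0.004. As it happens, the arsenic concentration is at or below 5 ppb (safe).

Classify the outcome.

Type I error

Since p = 0.004 < α = 0.01, H₀ is rejected.
H₀ is true (actually the arsenic concentration is at or below 5 ppb (safe)).
Rejecting a true H₀ is a Type I error.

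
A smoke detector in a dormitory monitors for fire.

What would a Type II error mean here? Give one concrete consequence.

A Type II error would mean concluding that there is no fire (or at least failing to establish that there is a fire) when in fact there is a fire. Consequence: a real fire goes undetected.

With the conventional null hypothesis that there is no fire:
A Type II error is failing to reject H₀ when H₀ is false.
Here that means remaining silent when actually there is a fire.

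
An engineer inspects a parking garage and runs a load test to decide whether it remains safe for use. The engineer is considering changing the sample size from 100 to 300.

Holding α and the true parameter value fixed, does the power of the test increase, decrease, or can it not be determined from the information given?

It increases.

Increasing n separates the H₀ and Ha sampling distributions, so under Ha fewer outcomes land in the acceptance region.
Since power = 1 − β and β decreases, power increases.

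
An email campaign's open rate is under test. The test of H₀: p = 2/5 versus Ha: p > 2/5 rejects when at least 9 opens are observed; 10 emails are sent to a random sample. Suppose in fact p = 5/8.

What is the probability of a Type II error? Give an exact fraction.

Under the alternative p = 5/8, K ~ Binomial(10, 5/8); β is the probability the test does not reject, P(K < 9).
Adding the binomial probabilities P(K=0)+…+P(K=8) at p = 5/8 gives 1005382449/1073741824.

1005382449/1073741824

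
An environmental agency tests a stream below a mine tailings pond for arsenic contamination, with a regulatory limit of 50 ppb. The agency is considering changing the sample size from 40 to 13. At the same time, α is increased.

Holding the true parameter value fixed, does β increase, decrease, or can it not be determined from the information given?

The first change alone would make β increase; the second alone would make β decrease. Which effect dominates depends on the magnitudes, which are not given.

Cannot be determined from the information given.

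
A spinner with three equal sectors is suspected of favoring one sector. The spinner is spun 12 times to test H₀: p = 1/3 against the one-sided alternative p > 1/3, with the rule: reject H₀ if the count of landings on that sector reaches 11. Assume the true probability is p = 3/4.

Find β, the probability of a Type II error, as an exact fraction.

14120011/16777216

A Type II error is failing to reject when Ha holds: with p = 3/4, β = P(Y ≤ 10).
Equivalently, β = 1 − P(Y ≥ 11) = 14120011/16777216.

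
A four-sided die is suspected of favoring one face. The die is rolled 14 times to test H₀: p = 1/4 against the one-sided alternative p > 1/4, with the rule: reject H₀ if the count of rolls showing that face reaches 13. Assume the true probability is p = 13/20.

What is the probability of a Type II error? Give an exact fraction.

1604780863168259917/1638400000000000000

Under the alternative p = 13/20, S ~ Binomial(14, 13/20); β is the probability the test does not reject, P(S < 13).
Equivalently, β = 1 − P(S ≥ 13) = 1604780863168259917/1638400000000000000.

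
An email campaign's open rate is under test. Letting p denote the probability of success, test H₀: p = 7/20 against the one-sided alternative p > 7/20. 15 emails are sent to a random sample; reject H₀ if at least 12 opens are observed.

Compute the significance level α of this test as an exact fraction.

Under H₀, K ~ Binomial(15, 7/20), and α = P(K ≥ 12).
Adding the binomial terms for j = 12 through 15 with p = 7/20 yields 3923132920389837/8192000000000000000.

3923132920389837/8192000000000000000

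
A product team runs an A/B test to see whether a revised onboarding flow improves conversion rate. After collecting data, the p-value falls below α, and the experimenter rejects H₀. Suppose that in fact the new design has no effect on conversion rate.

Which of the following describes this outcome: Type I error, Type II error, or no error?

The conventional null hypothesis here is that the new design has no effect on conversion rate.
H₀ was rejected, but H₀ is actually true.
Rejecting a true null hypothesis is a Type I error (false positive).

Type I error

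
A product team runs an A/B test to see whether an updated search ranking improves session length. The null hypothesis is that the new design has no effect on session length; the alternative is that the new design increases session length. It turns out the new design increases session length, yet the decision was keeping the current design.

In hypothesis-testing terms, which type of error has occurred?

Type II error

'Keeping the current design' corresponds to failing to reject H₀.
H₀ was not rejected but H₀ is false — a Type II error (false negative).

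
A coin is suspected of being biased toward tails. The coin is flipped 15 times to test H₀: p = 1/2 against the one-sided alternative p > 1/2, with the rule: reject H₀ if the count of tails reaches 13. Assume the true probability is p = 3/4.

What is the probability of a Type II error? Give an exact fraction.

β = P(fail to reject H₀ | Ha true) = P(K ≤ 12 | p = 3/4), K ~ Binomial(15, 3/4).
Summing C(15,j)·(3/4)^j·(1/4)^{15-j} for j = 0..12 gives 820244467/1073741824.

820244467/1073741824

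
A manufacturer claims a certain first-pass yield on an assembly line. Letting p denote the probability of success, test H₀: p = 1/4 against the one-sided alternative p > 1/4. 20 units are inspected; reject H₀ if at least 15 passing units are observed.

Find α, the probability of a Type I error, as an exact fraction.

Under H₀, S ~ Binomial(20, 1/4), and α = P(S ≥ 15).
P(S ≥ 15) = Σ_{j=15}^{20} C(20,j)·(1/4)^j·(3/4)^{20-j} = 1048117/274877906944.

1048117/274877906944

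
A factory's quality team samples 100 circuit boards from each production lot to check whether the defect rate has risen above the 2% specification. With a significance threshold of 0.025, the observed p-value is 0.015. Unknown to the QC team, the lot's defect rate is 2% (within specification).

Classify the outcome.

Type I error

The conventional null hypothesis is that the lot's defect rate is 2% (within specification).
Since p = 0.015 < α = 0.025, H₀ is rejected.
H₀ is true (actually the lot's defect rate is 2% (within specification)).
Rejecting a true H₀ is a Type I error.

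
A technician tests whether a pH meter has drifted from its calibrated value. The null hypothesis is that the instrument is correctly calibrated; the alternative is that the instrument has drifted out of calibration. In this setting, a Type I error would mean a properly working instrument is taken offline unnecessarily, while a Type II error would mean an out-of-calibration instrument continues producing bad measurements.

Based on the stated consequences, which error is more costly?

The Type II consequence (an out-of-calibration instrument continues producing bad measurements) is more severe than the Type I consequence (a properly working instrument is taken offline unnecessarily).

Type II error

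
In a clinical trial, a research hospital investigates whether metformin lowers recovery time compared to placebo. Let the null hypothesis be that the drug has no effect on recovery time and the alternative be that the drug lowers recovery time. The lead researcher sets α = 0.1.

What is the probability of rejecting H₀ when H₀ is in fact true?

0.1

The significance level α is, by definition, the probability of a Type I error — P(reject H₀ | H₀ true).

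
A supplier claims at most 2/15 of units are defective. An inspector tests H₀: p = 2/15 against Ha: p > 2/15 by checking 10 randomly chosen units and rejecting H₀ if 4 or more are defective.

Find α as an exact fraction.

α = P(reject H₀ | H₀ true) = P(S ≥ 4 | p = 2/15), S ~ Binomial(10, 2/15).
α = 1 − P(S ≤ 3) = 1 − 185672861803/192216796875 = 6543935072/192216796875.

6543935072/192216796875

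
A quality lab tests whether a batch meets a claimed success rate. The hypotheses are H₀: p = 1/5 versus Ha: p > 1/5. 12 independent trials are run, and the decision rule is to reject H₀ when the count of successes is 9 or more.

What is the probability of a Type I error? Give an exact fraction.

Under H₀, K ~ Binomial(12, 1/5), and α = P(K ≥ 9).
Adding the binomial terms for j = 9 through 12 with p = 1/5 yields 3037/48828125.

3037/48828125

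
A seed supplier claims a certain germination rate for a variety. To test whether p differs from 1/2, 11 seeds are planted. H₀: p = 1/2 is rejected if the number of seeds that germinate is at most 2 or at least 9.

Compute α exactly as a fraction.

67/1024

Under H₀, S ~ Binomial(11, 1/2); α is the probability of landing in either tail, P(S ≤ 2) + P(S ≥ 9).
The two tails are symmetric, so α = 2·(1 + 11 + 55)/2^11 = 134/2048 = 67/1024.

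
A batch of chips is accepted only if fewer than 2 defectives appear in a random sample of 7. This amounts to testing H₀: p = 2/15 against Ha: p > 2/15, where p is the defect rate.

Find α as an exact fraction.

Under H₀, S ~ Binomial(7, 2/15); the Type I error rate is P(S ≥ 2).
Via the complement, α = 1 − Σ_{j=0}^{1} C(7,j)(2/15)^j(13/15)^{7-j} = 1501316/6328125.

1501316/6328125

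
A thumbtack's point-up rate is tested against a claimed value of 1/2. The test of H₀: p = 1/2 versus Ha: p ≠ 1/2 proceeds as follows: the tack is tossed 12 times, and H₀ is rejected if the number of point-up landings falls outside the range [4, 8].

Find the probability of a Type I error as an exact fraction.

α = P(S ≤ 3 or S ≥ 9 | p = 1/2), S ~ Binomial(12, 1/2).
The two tails are symmetric, so α = 2·(1 + 12 + 66 + 220)/2^12 = 598/4096 = 299/2048.

299/2048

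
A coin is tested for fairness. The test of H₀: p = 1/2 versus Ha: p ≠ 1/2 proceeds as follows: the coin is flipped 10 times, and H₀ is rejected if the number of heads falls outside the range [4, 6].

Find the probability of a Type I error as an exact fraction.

11/32

Under H₀, S ~ Binomial(10, 1/2); α is the probability of landing in either tail, P(S ≤ 3) + P(S ≥ 7).
By symmetry, α = 2·P(S ≤ 3) = 2·(1 + 10 + 45 + 120)/1024 = 352/1024 = 11/32.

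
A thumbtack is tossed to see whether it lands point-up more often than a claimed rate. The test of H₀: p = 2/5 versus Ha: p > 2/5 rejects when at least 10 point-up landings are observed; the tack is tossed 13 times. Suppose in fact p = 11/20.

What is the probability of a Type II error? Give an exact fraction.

1857697115702463/2048000000000000

β = P(fail to reject H₀ | Ha true) = P(X ≤ 9 | p = 11/20), X ~ Binomial(13, 11/20).
Summing C(13,j)·(11/20)^j·(9/20)^{13-j} for j = 0..9 gives 1857697115702463/2048000000000000.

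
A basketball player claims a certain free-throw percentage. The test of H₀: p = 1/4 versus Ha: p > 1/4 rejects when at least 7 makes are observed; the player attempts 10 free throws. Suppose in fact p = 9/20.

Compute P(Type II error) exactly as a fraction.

2298892939321/2560000000000

A Type II error is failing to reject when Ha holds: with p = 9/20, β = P(X ≤ 6).
Equivalently, β = 1 − P(X ≥ 7) = 2298892939321/2560000000000.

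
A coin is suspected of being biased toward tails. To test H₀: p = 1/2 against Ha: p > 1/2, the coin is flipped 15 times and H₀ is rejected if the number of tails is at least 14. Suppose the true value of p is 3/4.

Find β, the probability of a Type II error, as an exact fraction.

A Type II error is failing to reject when Ha holds: with p = 3/4, β = P(K ≤ 13).
Summing C(15,j)·(3/4)^j·(1/4)^{15-j} for j = 0..13 gives 493824191/536870912.

493824191/536870912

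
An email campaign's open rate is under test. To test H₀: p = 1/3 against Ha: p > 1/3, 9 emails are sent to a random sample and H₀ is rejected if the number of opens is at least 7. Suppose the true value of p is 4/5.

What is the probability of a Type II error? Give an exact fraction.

β = P(fail to reject H₀ | Ha true) = P(Y ≤ 6 | p = 4/5), Y ~ Binomial(9, 4/5).
Adding the binomial probabilities P(Y=0)+…+P(Y=6) at p = 4/5 gives 511333/1953125.

511333/1953125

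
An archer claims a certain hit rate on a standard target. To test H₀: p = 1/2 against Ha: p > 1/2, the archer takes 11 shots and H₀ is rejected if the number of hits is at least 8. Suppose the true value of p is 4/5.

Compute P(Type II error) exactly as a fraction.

Under the alternative p = 4/5, Y ~ Binomial(11, 4/5); β is the probability the test does not reject, P(Y < 8).
Summing C(11,j)·(4/5)^j·(1/5)^{11-j} for j = 0..7 gives 12589/78125.

12589/78125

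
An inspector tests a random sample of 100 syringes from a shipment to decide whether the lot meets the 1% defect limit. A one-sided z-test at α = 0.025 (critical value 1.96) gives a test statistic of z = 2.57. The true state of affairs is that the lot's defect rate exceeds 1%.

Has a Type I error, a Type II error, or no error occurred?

No error (correct decision).

The conventional null hypothesis is that the lot's defect rate is 1% (within specification).
Since z = 2.57 > z* = 1.96, H₀ is rejected.
H₀ is false (actually the lot's defect rate exceeds 1%).
The decision matches the true state — no error.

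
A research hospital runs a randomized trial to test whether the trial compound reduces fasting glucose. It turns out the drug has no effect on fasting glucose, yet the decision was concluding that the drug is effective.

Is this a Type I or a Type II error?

The null hypothesis here is that the drug has no effect on fasting glucose.
'Concluding that the drug is effective' corresponds to rejecting H₀.
H₀ was rejected but H₀ is true — a Type I error (false positive).

Type I error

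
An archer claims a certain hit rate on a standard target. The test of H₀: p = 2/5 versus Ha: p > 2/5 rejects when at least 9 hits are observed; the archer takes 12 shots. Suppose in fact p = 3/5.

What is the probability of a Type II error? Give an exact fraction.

Under the alternative p = 3/5, S ~ Binomial(12, 3/5); β is the probability the test does not reject, P(S < 9).
Equivalently, β = 1 − P(S ≥ 9) = 37825328/48828125.

37825328/48828125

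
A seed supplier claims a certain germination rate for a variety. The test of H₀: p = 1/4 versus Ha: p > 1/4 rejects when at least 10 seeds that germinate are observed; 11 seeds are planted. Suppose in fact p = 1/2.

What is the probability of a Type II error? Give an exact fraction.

509/512

A Type II error is failing to reject when Ha holds: with p = 1/2, β = P(Y ≤ 9).
Summing C(11,j)·(1/2)^j·(1/2)^{11-j} for j = 0..9 gives 509/512.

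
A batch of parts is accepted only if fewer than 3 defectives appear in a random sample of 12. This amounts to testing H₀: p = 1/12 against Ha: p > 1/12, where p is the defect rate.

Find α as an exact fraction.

Under H₀, X ~ Binomial(12, 1/12); the Type I error rate is P(X ≥ 3).
Computing the lower-tail complement: 1 − 8274038447719/8916100448256 = 642062000537/8916100448256.

642062000537/8916100448256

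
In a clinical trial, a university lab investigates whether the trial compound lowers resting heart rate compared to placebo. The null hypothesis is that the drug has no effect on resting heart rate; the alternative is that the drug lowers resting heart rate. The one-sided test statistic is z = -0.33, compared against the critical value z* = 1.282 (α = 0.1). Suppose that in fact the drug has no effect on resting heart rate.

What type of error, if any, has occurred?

Since z = -0.33 ≤ z* = 1.282, H₀ is not rejected.
H₀ is true (actually the drug has no effect on resting heart rate).
The decision matches the true state — no error.

No error — this is a correct decision.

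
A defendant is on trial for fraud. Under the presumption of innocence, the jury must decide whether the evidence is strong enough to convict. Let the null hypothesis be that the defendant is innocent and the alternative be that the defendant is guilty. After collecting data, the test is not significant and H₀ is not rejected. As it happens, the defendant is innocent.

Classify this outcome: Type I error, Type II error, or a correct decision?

Neither — the decision is correct.

The test retained a true H₀ — the decision matches the true state.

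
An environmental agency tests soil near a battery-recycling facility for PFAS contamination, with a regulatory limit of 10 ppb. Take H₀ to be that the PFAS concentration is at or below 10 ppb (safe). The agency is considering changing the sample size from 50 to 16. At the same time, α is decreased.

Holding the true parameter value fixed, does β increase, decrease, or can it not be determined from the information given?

Reducing n widens both sampling distributions, so the test has less ability to distinguish Ha from H₀. Tightening α shrinks the rejection region. When Ha holds, fewer sample outcomes clear the stricter threshold, so more fall in the acceptance region. Both changes push β in the same direction.

It increases.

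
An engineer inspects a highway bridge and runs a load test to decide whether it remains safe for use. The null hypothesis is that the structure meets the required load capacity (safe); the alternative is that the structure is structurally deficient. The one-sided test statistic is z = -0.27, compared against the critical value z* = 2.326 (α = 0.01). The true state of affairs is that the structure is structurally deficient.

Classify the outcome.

Type II error

Since z = -0.27 ≤ z* = 2.326, H₀ is not rejected.
H₀ is false (actually the structure is structurally deficient).
Failing to reject a false H₀ is a Type II error.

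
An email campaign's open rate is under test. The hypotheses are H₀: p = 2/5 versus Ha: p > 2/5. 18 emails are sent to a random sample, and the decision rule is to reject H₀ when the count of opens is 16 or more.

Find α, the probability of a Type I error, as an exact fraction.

97583104/3814697265625

Under H₀, S ~ Binomial(18, 2/5), and α = P(S ≥ 16).
Summing C(18,j)(2/5)^j(3/5)^{18−j} for j = 16,…,18 gives 97583104/3814697265625.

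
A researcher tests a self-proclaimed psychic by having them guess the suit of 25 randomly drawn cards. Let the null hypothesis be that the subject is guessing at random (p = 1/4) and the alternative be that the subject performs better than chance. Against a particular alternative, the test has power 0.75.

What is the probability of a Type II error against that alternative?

Power = 1 − β, so β = 1 − 0.75 = 0.25.

0.25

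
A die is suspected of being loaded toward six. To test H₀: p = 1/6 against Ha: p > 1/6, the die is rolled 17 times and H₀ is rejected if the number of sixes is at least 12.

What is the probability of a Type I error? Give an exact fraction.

3485581/2821109907456

Under H₀, S ~ Binomial(17, 1/6), and α = P(S ≥ 12).
Summing C(17,j)(1/6)^j(5/6)^{17−j} for j = 12,…,17 gives 3485581/2821109907456.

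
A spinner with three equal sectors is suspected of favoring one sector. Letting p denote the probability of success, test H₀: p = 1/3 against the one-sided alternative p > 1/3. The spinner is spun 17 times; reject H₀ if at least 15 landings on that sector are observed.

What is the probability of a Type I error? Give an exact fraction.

193/43046721

The Type I error probability is α = P(X ≥ 15) computed under H₀, where X ~ Binomial(17, 1/3).
P(X ≥ 15) = Σ_{j=15}^{17} C(17,j)·(1/3)^j·(2/3)^{17-j} = 193/43046721.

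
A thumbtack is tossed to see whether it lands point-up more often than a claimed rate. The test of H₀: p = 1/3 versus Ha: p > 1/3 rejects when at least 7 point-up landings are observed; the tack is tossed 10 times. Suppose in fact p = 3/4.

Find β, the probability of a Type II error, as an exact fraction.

58753/262144

Under the alternative p = 3/4, K ~ Binomial(10, 3/4); β is the probability the test does not reject, P(K < 7).
Summing C(10,j)·(3/4)^j·(1/4)^{10-j} for j = 0..6 gives 58753/262144.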